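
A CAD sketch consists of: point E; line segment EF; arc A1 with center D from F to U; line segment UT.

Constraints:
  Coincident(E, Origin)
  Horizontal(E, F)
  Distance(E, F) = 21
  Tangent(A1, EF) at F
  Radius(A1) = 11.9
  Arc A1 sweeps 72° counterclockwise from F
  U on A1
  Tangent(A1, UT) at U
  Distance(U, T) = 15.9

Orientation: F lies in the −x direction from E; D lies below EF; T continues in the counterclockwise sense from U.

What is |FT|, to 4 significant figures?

28.43

On A1, F sits at bearing 90° from D; a 72° counterclockwise sweep puts U at bearing 162°, so U = D + 11.9·(cos 162°, sin 162°) = (-32.32, -8.223). Tangency of A1 to UT means the radius DU is perpendicular to UT, so UT runs along (−sin 162°, cos 162°); with |UT| = 15.9, T = (-37.23, -23.34). Then |FT| = |T − F| = 28.43.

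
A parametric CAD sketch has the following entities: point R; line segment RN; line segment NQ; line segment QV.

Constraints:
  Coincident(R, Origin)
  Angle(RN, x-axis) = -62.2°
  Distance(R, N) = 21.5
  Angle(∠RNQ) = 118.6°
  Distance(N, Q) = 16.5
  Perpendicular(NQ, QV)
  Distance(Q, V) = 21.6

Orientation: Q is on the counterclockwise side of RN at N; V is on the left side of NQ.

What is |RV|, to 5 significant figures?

26.930

R is at the origin; RN runs at -62.2° with length 21.5, so N = 21.5·(cos -62.2°, sin -62.2°) = (10.027, -19.018). ∠RNQ = 118.6°, so NQ runs at -62.2° + (180° − 118.6°) = -0.80000° from the x-axis; with |NQ| = 16.5, Q = N + 16.5·(cos -0.80000°, sin -0.80000°) = (26.526, -19.249). The perpendicularity gives QV at right angles to NQ; with |QV| = 21.6 on the left of NQ, V = Q + 21.6·(0.013962, 0.99990) = (26.827, 2.3490). Then |RV| = |V − R| = 26.930.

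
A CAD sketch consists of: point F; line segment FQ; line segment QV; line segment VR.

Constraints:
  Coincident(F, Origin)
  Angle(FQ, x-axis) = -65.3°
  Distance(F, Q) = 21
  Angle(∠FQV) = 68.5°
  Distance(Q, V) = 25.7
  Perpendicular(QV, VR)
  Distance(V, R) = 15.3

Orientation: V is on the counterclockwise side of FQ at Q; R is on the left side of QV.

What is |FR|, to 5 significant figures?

18.496

F is at the origin; FQ runs at -65.3° with length 21.0, so Q = 21.0·(cos -65.3°, sin -65.3°) = (8.7752, -19.079). ∠FQV = 68.5°, so QV runs at -65.3° + (180° − 68.5°) = 46.200° from the x-axis; with |QV| = 25.7, V = Q + 25.7·(cos 46.200°, sin 46.200°) = (26.563, -0.52943). QV ⟂ VR; with |VR| = 15.3 on the left of QV, R = V + 15.3·(-0.72176, 0.69214) = (15.520, 10.060). Then |FR| = |R − F| = 18.496.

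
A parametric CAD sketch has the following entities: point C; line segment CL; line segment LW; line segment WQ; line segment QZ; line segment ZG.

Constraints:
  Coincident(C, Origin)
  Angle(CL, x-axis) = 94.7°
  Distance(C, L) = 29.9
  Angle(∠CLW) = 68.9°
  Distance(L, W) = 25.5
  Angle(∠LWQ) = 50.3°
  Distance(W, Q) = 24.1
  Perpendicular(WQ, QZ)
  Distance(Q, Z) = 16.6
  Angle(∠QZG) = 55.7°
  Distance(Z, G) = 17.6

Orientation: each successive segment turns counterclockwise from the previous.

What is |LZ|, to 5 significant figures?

8.3748

C is at the origin; CL runs at 94.7° with length 29.9, so L = (-2.4500, 29.799). ∠CLW = 68.9° gives LW at -154.20° from the x-axis; with |LW| = 25.5, W = (-25.408, 18.701). ∠LWQ = 50.3° gives WQ at -24.500° from the x-axis; with |WQ| = 24.1, Q = (-3.4780, 8.7070). The perpendicularity gives QZ at right angles to WQ, so QZ runs at 65.500°; with |QZ| = 16.6, Z = (3.4059, 23.812). Then |LZ| = |Z − L| = 8.3748.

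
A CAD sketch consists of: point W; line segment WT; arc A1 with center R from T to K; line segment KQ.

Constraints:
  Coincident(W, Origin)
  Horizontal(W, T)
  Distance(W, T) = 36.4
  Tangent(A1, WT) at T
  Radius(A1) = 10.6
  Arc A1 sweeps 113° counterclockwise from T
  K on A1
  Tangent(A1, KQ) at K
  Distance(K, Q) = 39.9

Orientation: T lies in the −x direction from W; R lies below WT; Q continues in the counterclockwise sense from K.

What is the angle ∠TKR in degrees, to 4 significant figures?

33.50°

W is at the origin; WT is horizontal with |WT| = 36.4 and T on the −x side, so T = (-36.40, 0.000). Tangency of A1 to WT means the radius RT is perpendicular to WT, so R = T + (0, -10.6) = (-36.40, -10.60). On A1, T sits at bearing 90° from R; a 113° counterclockwise sweep puts K at bearing 203°, so K = R + 10.6·(cos 203°, sin 203°) = (-46.16, -14.74). Then cos ∠TKR = KT·KR / (|KT||KR|), giving 33.50°.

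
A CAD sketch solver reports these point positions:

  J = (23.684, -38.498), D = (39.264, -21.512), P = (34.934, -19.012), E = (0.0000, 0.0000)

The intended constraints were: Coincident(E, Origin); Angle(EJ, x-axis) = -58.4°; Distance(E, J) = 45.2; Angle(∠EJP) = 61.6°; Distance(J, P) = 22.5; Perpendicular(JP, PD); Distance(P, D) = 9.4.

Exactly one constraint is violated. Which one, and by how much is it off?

Distance(P, D) = 9.4 — off by 4.40.

E = (0.00, 0.00) ✓; EJ at -58.40° ✓; |EJ| = 45.20 ✓; ∠EJP = 61.60° ✓; |JP| = 22.50 ✓; ∠(JP, PD) = 90.00° ✓; |PD| = 5.000 ✗.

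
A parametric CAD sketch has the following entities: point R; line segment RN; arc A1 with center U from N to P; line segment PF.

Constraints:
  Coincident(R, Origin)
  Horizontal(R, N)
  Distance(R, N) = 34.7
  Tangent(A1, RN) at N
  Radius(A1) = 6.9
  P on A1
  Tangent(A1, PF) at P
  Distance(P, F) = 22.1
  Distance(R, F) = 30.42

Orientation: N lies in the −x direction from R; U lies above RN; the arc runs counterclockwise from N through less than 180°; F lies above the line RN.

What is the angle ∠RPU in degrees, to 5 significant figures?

162.15°

R is at the origin; R and N share the same y with |RN| = 34.7 and N on the −x side, so N = (-34.700, 0.0000). Since A1 is tangent to RN there, UN ⟂ RN, so U = N + (0, 6.9) = (-34.700, 6.9000). Since UP ⟂ PF (tangency), |UF| = √(6.9² + 22.1²) = 23.152 regardless of where P sits on A1. So F lies on both circle(R, 30.42) and circle(U, 23.152); the above-RN intersection is F = (-18.908, 23.830). P is the foot of the tangent from F: P = (-28.481, 3.9111).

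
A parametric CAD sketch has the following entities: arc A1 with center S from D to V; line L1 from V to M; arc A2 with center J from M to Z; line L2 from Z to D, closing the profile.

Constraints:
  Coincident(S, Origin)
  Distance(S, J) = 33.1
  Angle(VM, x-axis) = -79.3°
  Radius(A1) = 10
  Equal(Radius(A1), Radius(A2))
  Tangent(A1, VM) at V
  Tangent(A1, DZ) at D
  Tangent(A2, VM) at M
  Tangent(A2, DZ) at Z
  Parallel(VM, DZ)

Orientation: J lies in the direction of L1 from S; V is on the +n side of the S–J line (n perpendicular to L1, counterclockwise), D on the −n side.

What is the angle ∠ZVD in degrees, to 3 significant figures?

58.9°

Tangency of A1 to both parallel lines with radius 10.0 puts V and D at S ± 10.0·n: V = (9.83, 1.86), D = (-9.83, -1.86). Equal radii place M and Z the same way about J: M = J + 10.0·n = (16.0, -30.7), Z = J − 10.0·n = (-3.68, -34.4). Then cos ∠ZVD = VZ·VD / (|VZ||VD|), giving 58.9°.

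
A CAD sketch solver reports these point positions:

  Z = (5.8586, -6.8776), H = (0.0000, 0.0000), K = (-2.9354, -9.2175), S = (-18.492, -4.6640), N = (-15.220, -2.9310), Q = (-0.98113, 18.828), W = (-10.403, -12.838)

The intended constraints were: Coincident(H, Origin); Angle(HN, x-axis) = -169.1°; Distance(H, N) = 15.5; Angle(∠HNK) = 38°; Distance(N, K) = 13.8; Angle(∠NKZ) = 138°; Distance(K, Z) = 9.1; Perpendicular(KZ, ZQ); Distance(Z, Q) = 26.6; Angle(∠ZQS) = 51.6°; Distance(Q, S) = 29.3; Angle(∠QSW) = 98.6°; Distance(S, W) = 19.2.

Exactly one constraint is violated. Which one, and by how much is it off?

Distance(S, W) = 19.2 — off by 7.70.

H = (0.00, 0.00) ✓; HN at -169.1° ✓; |HN| = 15.50 ✓; ∠HNK = 38.00° ✓; |NK| = 13.80 ✓; ∠NKZ = 138.0° ✓; |KZ| = 9.100 ✓; ∠(KZ, ZQ) = 90.00° ✓; |ZQ| = 26.60 ✓; ∠ZQS = 51.60° ✓; |QS| = 29.30 ✓; ∠QSW = 98.60° ✓; |SW| = 11.50 ✗.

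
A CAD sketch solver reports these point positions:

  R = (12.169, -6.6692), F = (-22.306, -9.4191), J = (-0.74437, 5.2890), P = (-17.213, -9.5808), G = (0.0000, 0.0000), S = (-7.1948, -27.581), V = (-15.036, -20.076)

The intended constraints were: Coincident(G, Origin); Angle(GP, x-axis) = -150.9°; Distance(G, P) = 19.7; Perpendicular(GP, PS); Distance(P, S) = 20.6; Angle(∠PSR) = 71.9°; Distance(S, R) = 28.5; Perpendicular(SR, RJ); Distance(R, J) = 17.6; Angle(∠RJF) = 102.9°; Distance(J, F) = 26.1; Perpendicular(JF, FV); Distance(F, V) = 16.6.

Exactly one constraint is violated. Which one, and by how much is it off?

Distance(F, V) = 16.6 — off by 3.70.

G = (0.00, 0.00) ✓; GP at -150.9° ✓; |GP| = 19.70 ✓; ∠(GP, PS) = 90.00° ✓; |PS| = 20.60 ✓; ∠PSR = 71.90° ✓; |SR| = 28.50 ✓; ∠(SR, RJ) = 90.00° ✓; |RJ| = 17.60 ✓; ∠RJF = 102.9° ✓; |JF| = 26.10 ✓; ∠(JF, FV) = 90.00° ✓; |FV| = 12.90 ✗.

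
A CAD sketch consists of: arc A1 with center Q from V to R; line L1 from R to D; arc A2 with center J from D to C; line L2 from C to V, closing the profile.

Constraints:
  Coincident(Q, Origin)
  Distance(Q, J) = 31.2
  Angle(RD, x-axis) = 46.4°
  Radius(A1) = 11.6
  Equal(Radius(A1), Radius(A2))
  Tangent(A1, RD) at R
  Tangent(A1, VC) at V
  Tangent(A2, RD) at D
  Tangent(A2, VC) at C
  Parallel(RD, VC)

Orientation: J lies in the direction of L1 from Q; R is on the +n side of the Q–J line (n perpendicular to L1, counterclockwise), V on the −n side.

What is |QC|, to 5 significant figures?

33.287

Tangency of A1 to both parallel lines with radius 11.6 puts R and V at Q ± 11.6·n: R = (-8.4004, 7.9996), V = (8.4004, -7.9996). Equal radii place D and C the same way about J: D = J + 11.6·n = (13.116, 30.594), C = J − 11.6·n = (29.917, 14.595). Then |QC| = |C − Q| = 33.287.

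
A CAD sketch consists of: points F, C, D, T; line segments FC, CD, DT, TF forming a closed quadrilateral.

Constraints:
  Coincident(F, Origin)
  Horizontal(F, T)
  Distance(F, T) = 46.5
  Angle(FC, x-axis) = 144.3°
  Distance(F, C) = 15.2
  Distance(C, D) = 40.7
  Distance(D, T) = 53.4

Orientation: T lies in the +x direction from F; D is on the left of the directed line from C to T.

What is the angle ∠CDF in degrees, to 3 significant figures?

20.7°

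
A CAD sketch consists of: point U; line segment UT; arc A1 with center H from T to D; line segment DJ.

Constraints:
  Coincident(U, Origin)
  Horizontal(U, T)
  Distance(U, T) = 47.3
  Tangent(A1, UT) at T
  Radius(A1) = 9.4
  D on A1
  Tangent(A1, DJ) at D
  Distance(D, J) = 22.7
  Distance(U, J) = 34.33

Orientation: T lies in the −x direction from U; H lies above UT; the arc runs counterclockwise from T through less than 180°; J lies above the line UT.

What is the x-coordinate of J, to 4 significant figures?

-26.27

U is at the origin; U and T share the same y with |UT| = 47.3 and T on the −x side, so T = (-47.30, 0.000). Tangency of A1 to UT means the radius HT is perpendicular to UT, so H = T + (0, 9.4) = (-47.30, 9.400). Since HD ⟂ DJ (tangency), |HJ| = √(9.4² + 22.7²) = 24.57 regardless of where D sits on A1. So J lies on both circle(U, 34.33) and circle(H, 24.57); the above-UT intersection is J = (-26.27, 22.10). D is the foot of the tangent from J: D = (-39.73, 3.825).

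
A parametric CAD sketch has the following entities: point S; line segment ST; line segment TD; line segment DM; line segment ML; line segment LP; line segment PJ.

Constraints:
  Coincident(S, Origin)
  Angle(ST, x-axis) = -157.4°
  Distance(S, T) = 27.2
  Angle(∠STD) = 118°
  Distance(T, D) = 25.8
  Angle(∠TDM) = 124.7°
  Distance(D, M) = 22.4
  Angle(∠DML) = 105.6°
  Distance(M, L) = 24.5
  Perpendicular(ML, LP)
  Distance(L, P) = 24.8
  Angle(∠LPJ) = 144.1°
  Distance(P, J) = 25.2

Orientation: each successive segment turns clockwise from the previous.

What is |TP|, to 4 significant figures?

21.76

S is at the origin; ST runs at -157.4° with length 27.2, so T = (-25.11, -10.45). ∠STD = 118.0° gives TD at 140.6° from the x-axis; with |TD| = 25.8, D = (-45.05, 5.923). ∠TDM = 124.7° gives DM at 85.30° from the x-axis; with |DM| = 22.4, M = (-43.21, 28.25). ∠DML = 105.6° gives ML at 10.90° from the x-axis; with |ML| = 24.5, L = (-19.15, 32.88). ML is perpendicular to LP, so LP runs at -79.10°; with |LP| = 24.8, P = (-14.46, 8.528). Then |TP| = |P − T| = 21.76.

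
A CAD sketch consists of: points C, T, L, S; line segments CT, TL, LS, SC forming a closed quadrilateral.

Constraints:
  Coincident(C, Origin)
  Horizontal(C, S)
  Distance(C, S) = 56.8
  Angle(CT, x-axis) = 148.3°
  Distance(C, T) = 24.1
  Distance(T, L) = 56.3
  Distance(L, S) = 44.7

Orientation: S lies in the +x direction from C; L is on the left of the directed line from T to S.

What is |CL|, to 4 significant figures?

47.44

C is at the origin; C and S share the same y with |CS| = 56.8 and S in +x, so S = (56.8, 0). CT runs at 148.3° with |CT| = 24.1, so T = (-20.50, 12.66). L is determined by |TL| = 56.3 and |LS| = 44.7 together: it lies at the intersection of circle(T, 56.3) and circle(S, 44.7). With |TS| = 78.33, the foot of the radical line on TS is 46.65 from T and the perpendicular offset is √(56.3² − 46.65²) = 31.53. Taking the left-of-TS solution: L = (30.62, 36.23).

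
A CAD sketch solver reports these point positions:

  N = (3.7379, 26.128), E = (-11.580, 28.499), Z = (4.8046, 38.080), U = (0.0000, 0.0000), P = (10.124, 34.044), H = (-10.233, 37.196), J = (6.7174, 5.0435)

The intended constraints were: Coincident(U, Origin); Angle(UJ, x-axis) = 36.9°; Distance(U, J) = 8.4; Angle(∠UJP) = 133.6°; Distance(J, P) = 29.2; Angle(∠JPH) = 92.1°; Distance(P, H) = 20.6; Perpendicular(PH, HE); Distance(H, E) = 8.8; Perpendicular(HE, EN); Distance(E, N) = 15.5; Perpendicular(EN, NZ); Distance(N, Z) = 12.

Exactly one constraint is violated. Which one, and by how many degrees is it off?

Perpendicular(EN, NZ) — off by 3.70°.

U = (0.00, 0.00) ✓; UJ at 36.90° ✓; |UJ| = 8.400 ✓; ∠UJP = 133.6° ✓; |JP| = 29.20 ✓; ∠JPH = 92.10° ✓; |PH| = 20.60 ✓; ∠(PH, HE) = 90.00° ✓; |HE| = 8.801 ✓; ∠(HE, EN) = 90.01° ✓; |EN| = 15.50 ✓; ∠(EN, NZ) = 93.70° ✗; |NZ| = 12.00 ✓.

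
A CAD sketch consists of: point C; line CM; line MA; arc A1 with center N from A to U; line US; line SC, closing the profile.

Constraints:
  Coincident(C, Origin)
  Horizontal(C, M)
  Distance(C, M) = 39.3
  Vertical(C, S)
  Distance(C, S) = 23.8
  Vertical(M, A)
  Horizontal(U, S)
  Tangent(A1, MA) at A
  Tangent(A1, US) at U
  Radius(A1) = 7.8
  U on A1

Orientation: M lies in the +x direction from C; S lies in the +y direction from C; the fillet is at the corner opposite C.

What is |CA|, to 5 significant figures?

42.432

C is at the origin; C and M share the same y with |CM| = 39.3 and M on the +x side, so M = (39.300, 0.0000). CS is vertical with |CS| = 23.8 and S on the +y side, so S = (0.0000, 23.800). The virtual corner opposite C is at (39.300, 23.800). The tangent condition forces NA to be normal to MA and the tangent condition forces NU to be normal to US, with radius 7.8, so the center N sits 7.8 in from both sides at N = (31.500, 16.000). That places the tangent points at A = (39.300, 16.000) on MA and U = (31.500, 23.800) on US. Then |CA| = |A − C| = 42.432.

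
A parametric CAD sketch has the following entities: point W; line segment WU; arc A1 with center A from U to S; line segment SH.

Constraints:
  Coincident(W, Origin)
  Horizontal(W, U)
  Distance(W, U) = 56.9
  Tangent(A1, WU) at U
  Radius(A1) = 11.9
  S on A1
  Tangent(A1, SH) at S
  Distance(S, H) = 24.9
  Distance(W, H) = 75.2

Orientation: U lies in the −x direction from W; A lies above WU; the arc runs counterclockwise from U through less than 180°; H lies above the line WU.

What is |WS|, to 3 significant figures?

52.0

W is at the origin; WU is horizontal with |WU| = 56.9 and U on the −x side, so U = (-56.9, 0.00). Since A1 is tangent to WU there, AU ⟂ WU, so A = U + (0, 11.9) = (-56.9, 11.9). Since AS ⟂ SH (tangency), |AH| = √(11.9² + 24.9²) = 27.6 regardless of where S sits on A1. So H lies on both circle(W, 75.2) and circle(A, 27.6); the above-WU intersection is H = (-64.7, 38.4). S is the foot of the tangent from H: S = (-48.0, 19.8).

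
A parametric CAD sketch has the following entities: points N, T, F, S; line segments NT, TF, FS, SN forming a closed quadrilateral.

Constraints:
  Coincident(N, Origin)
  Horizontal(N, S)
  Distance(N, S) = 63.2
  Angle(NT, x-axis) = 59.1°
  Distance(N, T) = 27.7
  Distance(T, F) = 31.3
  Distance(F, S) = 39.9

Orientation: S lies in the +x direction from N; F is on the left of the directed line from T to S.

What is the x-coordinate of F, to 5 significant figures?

43.545

Checks: |TF| = 31.30 ✓; |FS| = 39.90 ✓.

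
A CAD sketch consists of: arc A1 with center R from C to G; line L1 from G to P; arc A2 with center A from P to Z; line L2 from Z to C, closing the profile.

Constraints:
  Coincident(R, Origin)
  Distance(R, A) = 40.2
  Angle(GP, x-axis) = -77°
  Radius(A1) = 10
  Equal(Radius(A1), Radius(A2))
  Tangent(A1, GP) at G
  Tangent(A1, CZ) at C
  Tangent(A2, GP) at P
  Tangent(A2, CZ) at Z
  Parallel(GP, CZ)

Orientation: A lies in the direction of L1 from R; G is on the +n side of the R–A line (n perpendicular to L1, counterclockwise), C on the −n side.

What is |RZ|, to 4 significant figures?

41.43

Tangency of A1 to both parallel lines with radius 10.0 puts G and C at R ± 10.0·n: G = (9.744, 2.250), C = (-9.744, -2.250). Equal radii place P and Z the same way about A: P = A + 10.0·n = (18.79, -36.92), Z = A − 10.0·n = (-0.7007, -41.42). Then |RZ| = |Z − R| = 41.43.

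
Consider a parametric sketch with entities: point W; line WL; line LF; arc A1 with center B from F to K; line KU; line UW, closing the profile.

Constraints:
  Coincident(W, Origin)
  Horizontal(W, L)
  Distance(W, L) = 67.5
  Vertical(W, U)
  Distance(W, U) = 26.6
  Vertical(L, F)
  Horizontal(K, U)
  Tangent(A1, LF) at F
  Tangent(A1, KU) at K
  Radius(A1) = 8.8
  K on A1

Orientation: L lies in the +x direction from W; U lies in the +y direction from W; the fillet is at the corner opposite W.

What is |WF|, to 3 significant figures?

69.8

W is at the origin; W and L share the same y with |WL| = 67.5 and L on the +x side, so L = (67.5, 0.00). W and U share the same x with |WU| = 26.6 and U on the +y side, so U = (0.00, 26.6). The virtual corner opposite W is at (67.5, 26.6). Tangency of A1 to LF means the radius BF is perpendicular to LF and since A1 is tangent to KU there, BK ⟂ KU, with radius 8.8, so the center B sits 8.8 in from both sides at B = (58.7, 17.8). That places the tangent points at F = (67.5, 17.8) on LF and K = (58.7, 26.6) on KU. Then |WF| = |F − W| = 69.8.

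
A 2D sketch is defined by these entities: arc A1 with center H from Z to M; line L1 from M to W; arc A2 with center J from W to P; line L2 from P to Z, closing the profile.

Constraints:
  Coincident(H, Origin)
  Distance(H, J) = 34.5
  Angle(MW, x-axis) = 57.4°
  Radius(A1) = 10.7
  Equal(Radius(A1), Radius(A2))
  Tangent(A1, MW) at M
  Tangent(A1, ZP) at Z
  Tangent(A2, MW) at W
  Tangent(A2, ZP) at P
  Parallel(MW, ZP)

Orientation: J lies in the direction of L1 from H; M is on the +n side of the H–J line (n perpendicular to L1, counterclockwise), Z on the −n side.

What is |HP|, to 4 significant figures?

36.12

Tangency of A1 to both parallel lines with radius 10.7 puts M and Z at H ± 10.7·n: M = (-9.014, 5.765), Z = (9.014, -5.765). Equal radii place W and P the same way about J: W = J + 10.7·n = (9.573, 34.83), P = J − 10.7·n = (27.60, 23.30). Then |HP| = |P − H| = 36.12.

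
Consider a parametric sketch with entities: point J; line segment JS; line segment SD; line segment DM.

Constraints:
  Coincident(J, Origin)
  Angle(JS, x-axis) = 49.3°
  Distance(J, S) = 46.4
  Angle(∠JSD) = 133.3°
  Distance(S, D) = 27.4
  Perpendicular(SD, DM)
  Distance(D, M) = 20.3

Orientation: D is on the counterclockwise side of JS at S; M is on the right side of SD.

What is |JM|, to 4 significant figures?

80.19

J is at the origin; JS runs at 49.3° with length 46.4, so S = 46.4·(cos 49.3°, sin 49.3°) = (30.26, 35.18). ∠JSD = 133.3°, so SD runs at 49.3° + (180° − 133.3°) = 96.00° from the x-axis; with |SD| = 27.4, D = S + 27.4·(cos 96.00°, sin 96.00°) = (27.39, 62.43). SD ⟂ DM; with |DM| = 20.3 on the right of SD, M = D + 20.3·(0.9945, 0.1045) = (47.58, 64.55). Then |JM| = |M − J| = 80.19.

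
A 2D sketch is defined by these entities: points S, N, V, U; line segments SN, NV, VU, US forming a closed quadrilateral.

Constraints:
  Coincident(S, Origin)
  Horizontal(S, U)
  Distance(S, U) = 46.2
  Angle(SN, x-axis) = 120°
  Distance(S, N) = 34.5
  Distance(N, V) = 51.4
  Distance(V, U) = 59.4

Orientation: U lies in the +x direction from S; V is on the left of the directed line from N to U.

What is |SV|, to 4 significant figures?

62.29

S is at the origin; SU is horizontal with |SU| = 46.2 and U in +x, so U = (46.2, 0). SN runs at 120.0° with |SN| = 34.5, so N = (-17.25, 29.88). V is determined by |NV| = 51.4 and |VU| = 59.4 together: it lies at the intersection of circle(N, 51.4) and circle(U, 59.4). With |NU| = 70.13, the foot of the radical line on NU is 28.75 from N and the perpendicular offset is √(51.4² − 28.75²) = 42.61. Taking the left-of-NU solution: V = (26.91, 56.18).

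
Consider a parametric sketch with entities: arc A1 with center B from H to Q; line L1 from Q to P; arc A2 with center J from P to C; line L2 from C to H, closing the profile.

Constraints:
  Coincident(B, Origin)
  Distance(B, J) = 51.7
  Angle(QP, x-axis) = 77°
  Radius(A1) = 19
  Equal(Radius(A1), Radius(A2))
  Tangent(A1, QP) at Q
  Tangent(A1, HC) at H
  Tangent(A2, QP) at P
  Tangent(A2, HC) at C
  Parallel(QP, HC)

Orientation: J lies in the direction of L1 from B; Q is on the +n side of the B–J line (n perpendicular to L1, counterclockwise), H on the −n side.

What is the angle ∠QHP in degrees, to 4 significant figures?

53.68°

The slot axis is L1's direction at 77.0°, so u = (cos 77.0°, sin 77.0°) = (0.2250, 0.9744) and n = (−sin 77.0°, cos 77.0°) = (-0.9744, 0.2250). B is at the origin and J lies 51.7 along u from B, so J = 51.7·u = (11.63, 50.37). Tangency of A1 to both parallel lines with radius 19.0 puts Q and H at B ± 19.0·n: Q = (-18.51, 4.274), H = (18.51, -4.274). Equal radii place P and C the same way about J: P = J + 19.0·n = (-6.883, 54.65), C = J − 19.0·n = (30.14, 46.10). Then cos ∠QHP = HQ·HP / (|HQ||HP|), giving 53.68°.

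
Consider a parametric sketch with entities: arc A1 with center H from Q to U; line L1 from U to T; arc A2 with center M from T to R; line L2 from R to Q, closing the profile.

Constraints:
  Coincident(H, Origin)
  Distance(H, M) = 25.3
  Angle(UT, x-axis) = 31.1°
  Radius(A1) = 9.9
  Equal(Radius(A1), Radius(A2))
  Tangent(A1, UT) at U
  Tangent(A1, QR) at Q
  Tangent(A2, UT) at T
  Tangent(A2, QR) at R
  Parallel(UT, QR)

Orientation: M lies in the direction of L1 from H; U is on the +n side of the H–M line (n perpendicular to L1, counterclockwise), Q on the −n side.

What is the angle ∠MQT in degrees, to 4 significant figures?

16.68°

The slot axis is L1's direction at 31.1°, so u = (cos 31.1°, sin 31.1°) = (0.8563, 0.5165) and n = (−sin 31.1°, cos 31.1°) = (-0.5165, 0.8563). H is at the origin and M lies 25.3 along u from H, so M = 25.3·u = (21.66, 13.07). Tangency of A1 to both parallel lines with radius 9.9 puts U and Q at H ± 9.9·n: U = (-5.114, 8.477), Q = (5.114, -8.477). Equal radii place T and R the same way about M: T = M + 9.9·n = (16.55, 21.55), R = M − 9.9·n = (26.78, 4.591). Then cos ∠MQT = QM·QT / (|QM||QT|), giving 16.68°.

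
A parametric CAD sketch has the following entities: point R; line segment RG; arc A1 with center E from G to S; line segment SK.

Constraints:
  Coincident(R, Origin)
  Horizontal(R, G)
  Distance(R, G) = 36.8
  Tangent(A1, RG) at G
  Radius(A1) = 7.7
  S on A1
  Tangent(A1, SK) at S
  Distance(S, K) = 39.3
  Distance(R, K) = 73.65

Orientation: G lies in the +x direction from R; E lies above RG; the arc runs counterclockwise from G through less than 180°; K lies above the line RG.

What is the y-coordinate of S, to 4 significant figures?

3.831

R is at the origin; R and G share the same y with |RG| = 36.8 and G on the +x side, so G = (36.80, 0.000). Tangency of A1 to RG means the radius EG is perpendicular to RG, so E = G + (0, 7.7) = (36.80, 7.700). Since ES ⟂ SK (tangency), |EK| = √(7.7² + 39.3²) = 40.05 regardless of where S sits on A1. So K lies on both circle(R, 73.65) and circle(E, 40.05); the above-RG intersection is K = (63.20, 37.81). S is the foot of the tangent from K: S = (43.46, 3.831).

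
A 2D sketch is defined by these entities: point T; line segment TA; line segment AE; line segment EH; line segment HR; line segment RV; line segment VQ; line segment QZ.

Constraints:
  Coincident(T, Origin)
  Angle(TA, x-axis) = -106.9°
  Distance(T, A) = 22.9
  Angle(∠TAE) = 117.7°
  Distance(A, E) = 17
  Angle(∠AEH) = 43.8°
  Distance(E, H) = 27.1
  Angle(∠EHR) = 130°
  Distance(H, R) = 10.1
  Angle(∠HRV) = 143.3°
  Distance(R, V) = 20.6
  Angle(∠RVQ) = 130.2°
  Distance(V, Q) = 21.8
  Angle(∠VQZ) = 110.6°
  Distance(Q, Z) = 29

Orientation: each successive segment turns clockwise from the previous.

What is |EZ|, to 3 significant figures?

31.5

T is at the origin; TA runs at -106.9° with length 22.9, so A = (-6.66, -21.9). ∠TAE = 117.7° gives AE at -169° from the x-axis; with |AE| = 17.0, E = (-23.4, -25.1). ∠AEH = 43.8° gives EH at 54.6° from the x-axis; with |EH| = 27.1, H = (-7.66, -3.01). ∠EHR = 130.0° gives HR at 4.60° from the x-axis; with |HR| = 10.1, R = (2.41, -2.20). ∠HRV = 143.3° gives RV at -32.1° from the x-axis; with |RV| = 20.6, V = (19.9, -13.1). ∠RVQ = 130.2° gives VQ at -81.9° from the x-axis; with |VQ| = 21.8, Q = (22.9, -34.7). ∠VQZ = 110.6° gives QZ at -151° from the x-axis; with |QZ| = 29.0, Z = (-2.50, -48.7). Then |EZ| = |Z − E| = 31.5.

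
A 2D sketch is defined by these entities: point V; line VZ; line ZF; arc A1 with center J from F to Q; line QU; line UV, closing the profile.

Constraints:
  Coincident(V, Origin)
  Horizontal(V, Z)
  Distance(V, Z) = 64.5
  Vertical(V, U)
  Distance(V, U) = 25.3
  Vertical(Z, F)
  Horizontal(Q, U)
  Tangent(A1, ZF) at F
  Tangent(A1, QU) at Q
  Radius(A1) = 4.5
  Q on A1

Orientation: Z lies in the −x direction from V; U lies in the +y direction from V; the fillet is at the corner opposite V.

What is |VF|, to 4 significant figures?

67.77

V is at the origin; VZ is horizontal with |VZ| = 64.5 and Z on the −x side, so Z = (-64.50, 0.000). VU is vertical with |VU| = 25.3 and U on the +y side, so U = (0.000, 25.30). The virtual corner opposite V is at (-64.50, 25.30). Since A1 is tangent to ZF there, JF ⟂ ZF and tangency of A1 to QU means the radius JQ is perpendicular to QU, with radius 4.5, so the center J sits 4.5 in from both sides at J = (-60.00, 20.80). That places the tangent points at F = (-64.50, 20.80) on ZF and Q = (-60.00, 25.30) on QU. Then |VF| = |F − V| = 67.77.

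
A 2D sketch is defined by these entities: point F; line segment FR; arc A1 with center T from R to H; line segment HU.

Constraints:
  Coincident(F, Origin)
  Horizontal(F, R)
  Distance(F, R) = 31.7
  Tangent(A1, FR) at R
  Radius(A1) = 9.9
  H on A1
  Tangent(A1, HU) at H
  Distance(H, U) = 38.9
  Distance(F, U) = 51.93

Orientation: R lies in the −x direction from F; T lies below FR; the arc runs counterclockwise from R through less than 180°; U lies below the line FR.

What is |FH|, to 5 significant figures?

42.861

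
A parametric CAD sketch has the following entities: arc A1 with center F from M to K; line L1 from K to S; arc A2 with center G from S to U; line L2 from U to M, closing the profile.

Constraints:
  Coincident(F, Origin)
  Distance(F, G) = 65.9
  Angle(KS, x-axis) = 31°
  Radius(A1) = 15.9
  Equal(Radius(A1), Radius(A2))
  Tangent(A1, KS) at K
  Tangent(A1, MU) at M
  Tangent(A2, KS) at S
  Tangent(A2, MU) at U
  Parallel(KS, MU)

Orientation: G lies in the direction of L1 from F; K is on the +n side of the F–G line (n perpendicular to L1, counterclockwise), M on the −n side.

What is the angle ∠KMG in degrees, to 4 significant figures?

76.44°

The slot axis is L1's direction at 31.0°, so u = (cos 31.0°, sin 31.0°) = (0.8572, 0.5150) and n = (−sin 31.0°, cos 31.0°) = (-0.5150, 0.8572). F is at the origin and G lies 65.9 along u from F, so G = 65.9·u = (56.49, 33.94). Tangency of A1 to both parallel lines with radius 15.9 puts K and M at F ± 15.9·n: K = (-8.189, 13.63), M = (8.189, -13.63). Then cos ∠KMG = MK·MG / (|MK||MG|), giving 76.44°.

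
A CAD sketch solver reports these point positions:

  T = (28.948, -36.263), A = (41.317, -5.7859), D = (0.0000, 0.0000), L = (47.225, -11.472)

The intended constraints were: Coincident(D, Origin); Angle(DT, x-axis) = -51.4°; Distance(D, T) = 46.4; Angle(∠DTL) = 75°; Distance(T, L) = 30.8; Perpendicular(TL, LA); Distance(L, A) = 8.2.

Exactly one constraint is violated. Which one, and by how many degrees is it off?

Perpendicular(TL, LA) — off by 7.50°.

D = (0.00, 0.00) ✓; DT at -51.40° ✓; |DT| = 46.40 ✓; ∠DTL = 75.00° ✓; |TL| = 30.80 ✓; ∠(TL, LA) = 82.50° ✗; |LA| = 8.200 ✓.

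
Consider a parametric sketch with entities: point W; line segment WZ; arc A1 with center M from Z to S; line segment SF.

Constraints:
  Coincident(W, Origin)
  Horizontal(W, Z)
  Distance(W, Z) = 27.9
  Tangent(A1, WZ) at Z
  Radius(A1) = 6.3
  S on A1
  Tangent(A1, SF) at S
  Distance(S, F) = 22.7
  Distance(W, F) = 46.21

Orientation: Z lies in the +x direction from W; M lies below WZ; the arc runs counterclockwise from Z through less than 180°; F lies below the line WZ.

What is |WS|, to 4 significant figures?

25.02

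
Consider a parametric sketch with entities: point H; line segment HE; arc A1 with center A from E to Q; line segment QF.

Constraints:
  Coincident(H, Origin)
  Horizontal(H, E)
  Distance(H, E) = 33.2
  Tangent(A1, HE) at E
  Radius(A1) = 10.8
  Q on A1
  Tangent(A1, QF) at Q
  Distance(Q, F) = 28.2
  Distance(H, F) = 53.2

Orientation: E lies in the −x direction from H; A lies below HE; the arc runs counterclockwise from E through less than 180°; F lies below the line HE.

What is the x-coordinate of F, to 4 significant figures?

-33.91

Checks: |AQ| = 10.80 ✓; ∠(AQ, QF) = 90.00° ✓; |QF| = 28.20 ✓; |HF| = 53.20 ✓.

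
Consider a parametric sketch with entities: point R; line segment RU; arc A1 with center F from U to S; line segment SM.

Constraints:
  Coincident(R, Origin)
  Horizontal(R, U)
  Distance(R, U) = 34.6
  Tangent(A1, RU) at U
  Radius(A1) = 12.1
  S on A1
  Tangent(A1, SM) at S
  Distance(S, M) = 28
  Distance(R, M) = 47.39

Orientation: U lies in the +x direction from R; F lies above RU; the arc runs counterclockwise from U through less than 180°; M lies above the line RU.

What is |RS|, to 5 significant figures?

47.956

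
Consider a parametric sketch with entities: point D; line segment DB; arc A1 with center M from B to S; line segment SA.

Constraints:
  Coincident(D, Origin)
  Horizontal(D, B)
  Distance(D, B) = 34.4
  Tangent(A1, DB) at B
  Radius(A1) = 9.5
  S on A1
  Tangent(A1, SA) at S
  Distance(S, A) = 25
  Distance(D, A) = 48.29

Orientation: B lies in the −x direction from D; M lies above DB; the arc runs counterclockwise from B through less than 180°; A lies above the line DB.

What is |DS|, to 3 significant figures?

28.0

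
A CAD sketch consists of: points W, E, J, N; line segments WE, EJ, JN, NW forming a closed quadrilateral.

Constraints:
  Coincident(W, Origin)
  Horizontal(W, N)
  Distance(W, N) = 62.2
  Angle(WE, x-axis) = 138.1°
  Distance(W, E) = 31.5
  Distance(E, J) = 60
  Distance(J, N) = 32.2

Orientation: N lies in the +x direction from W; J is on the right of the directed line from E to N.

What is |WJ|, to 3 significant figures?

30.9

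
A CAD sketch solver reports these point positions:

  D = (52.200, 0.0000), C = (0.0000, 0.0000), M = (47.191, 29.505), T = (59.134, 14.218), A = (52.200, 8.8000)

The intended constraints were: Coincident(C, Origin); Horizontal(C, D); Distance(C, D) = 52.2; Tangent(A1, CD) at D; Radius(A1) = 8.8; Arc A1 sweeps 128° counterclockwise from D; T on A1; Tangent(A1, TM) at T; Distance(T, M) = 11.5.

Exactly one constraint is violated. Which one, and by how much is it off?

Distance(T, M) = 11.5 — off by 7.90.

C = (0.00, 0.00) ✓; C.y = 0.00, D.y = 0.00 ✓; |CD| = 52.20 ✓; ∠(AD, DC) = 90.00° ✓; |AD| = 8.800 ✓; bearing(A→T) − bearing(A→D) = 128.0° ✓; |AT| = 8.800 ✓; ∠(AT, TM) = 90.00° ✓; |TM| = 19.40 ✗.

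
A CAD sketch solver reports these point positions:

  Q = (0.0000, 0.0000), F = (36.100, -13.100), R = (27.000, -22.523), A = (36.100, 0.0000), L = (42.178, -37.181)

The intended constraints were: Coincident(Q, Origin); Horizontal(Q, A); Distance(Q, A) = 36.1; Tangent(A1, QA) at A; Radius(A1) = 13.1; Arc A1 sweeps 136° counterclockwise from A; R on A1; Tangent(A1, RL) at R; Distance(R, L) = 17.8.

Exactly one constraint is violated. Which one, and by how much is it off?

Distance(R, L) = 17.8 — off by 3.30.

Q = (0.00, 0.00) ✓; Q.y = 0.00, A.y = 0.00 ✓; |QA| = 36.10 ✓; ∠(FA, AQ) = 90.00° ✓; |FA| = 13.10 ✓; bearing(F→R) − bearing(F→A) = 136.0° ✓; |FR| = 13.10 ✓; ∠(FR, RL) = 90.00° ✓; |RL| = 21.10 ✗.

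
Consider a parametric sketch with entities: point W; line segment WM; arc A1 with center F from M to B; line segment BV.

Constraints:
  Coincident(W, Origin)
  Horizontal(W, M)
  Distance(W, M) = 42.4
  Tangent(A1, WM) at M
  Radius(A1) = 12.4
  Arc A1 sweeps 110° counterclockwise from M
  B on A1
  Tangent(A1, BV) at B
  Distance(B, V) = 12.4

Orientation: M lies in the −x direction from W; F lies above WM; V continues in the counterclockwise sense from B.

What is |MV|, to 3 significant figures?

29.2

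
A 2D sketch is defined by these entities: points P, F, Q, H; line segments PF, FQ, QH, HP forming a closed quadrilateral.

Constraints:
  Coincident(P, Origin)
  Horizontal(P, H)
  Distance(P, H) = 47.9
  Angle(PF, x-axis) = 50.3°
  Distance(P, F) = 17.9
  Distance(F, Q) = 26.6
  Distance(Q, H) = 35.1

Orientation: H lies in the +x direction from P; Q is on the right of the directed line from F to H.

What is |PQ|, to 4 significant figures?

19.67

P is at the origin; P and H share the same y with |PH| = 47.9 and H in +x, so H = (47.9, 0). PF runs at 50.3° with |PF| = 17.9, so F = (11.43, 13.77). Q is determined by |FQ| = 26.6 and |QH| = 35.1 together: it lies at the intersection of circle(F, 26.6) and circle(H, 35.1). With |FH| = 38.98, the foot of the radical line on FH is 12.76 from F and the perpendicular offset is √(26.6² − 12.76²) = 23.34. Taking the right-of-FH solution: Q = (15.13, -12.57).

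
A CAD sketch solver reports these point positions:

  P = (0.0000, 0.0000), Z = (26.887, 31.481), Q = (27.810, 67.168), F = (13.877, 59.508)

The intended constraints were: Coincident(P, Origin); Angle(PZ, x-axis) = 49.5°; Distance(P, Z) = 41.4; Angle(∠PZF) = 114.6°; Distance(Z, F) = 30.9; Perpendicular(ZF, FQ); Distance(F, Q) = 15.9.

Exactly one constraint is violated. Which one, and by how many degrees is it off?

Perpendicular(ZF, FQ) — off by 3.90°.

P = (0.00, 0.00) ✓; PZ at 49.50° ✓; |PZ| = 41.40 ✓; ∠PZF = 114.6° ✓; |ZF| = 30.90 ✓; ∠(ZF, FQ) = 86.10° ✗; |FQ| = 15.90 ✓.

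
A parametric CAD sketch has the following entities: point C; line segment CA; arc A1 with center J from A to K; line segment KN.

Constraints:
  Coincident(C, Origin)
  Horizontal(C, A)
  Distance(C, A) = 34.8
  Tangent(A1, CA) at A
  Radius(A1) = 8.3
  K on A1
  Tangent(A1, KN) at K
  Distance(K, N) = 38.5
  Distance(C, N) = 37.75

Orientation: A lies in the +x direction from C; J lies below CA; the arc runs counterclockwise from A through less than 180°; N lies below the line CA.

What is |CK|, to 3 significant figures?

28.0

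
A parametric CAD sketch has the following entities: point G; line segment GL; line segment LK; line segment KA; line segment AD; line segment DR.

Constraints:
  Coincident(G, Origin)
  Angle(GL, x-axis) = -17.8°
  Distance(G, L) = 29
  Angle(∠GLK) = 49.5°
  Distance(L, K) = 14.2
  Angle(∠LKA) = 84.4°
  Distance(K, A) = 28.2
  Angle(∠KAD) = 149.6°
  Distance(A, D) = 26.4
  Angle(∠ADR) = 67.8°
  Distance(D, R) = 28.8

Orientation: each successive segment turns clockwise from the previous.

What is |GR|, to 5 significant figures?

38.190

G is at the origin; GL runs at -17.8° with length 29.0, so L = (27.612, -8.8652). ∠GLK = 49.5° gives LK at -148.30° from the x-axis; with |LK| = 14.2, K = (15.530, -16.327). ∠LKA = 84.4° gives KA at 116.10° from the x-axis; with |KA| = 28.2, A = (3.1240, 8.9975). ∠KAD = 149.6° gives AD at 85.700° from the x-axis; with |AD| = 26.4, D = (5.1034, 35.323). ∠ADR = 67.8° gives DR at -26.500° from the x-axis; with |DR| = 28.8, R = (30.877, 22.473). Then |GR| = |R − G| = 38.190.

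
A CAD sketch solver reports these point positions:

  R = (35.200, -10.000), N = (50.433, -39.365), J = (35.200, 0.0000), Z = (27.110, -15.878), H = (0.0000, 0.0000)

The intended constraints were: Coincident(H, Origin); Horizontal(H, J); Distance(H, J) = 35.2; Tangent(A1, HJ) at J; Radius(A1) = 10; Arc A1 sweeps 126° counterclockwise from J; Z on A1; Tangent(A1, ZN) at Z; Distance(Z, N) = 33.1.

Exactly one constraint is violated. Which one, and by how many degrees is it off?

Tangent(A1, ZN) at Z — off by 8.80°.

H = (0.00, 0.00) ✓; H.y = 0.00, J.y = 0.00 ✓; |HJ| = 35.20 ✓; ∠(RJ, JH) = 90.00° ✓; |RJ| = 10.00 ✓; bearing(R→Z) − bearing(R→J) = 126.0° ✓; |RZ| = 10.00 ✓; ∠(RZ, ZN) = 81.20° ✗; |ZN| = 33.10 ✓.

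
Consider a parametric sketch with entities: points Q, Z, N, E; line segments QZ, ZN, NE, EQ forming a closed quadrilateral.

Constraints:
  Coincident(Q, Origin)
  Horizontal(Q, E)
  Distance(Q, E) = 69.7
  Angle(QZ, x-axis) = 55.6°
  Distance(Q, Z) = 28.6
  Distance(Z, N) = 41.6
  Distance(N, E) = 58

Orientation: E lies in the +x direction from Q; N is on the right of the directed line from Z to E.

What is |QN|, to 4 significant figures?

23.13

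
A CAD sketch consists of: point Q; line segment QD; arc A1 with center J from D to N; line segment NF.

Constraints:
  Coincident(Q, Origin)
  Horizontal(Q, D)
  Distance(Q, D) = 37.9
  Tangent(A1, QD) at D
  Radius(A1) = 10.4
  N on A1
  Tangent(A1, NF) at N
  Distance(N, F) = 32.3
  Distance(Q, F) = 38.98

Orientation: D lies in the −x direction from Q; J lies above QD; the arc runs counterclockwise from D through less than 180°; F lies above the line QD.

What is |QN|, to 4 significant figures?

29.05

Checks: |JN| = 10.40 ✓; ∠(JN, NF) = 90.00° ✓; |NF| = 32.30 ✓; |QF| = 38.98 ✓.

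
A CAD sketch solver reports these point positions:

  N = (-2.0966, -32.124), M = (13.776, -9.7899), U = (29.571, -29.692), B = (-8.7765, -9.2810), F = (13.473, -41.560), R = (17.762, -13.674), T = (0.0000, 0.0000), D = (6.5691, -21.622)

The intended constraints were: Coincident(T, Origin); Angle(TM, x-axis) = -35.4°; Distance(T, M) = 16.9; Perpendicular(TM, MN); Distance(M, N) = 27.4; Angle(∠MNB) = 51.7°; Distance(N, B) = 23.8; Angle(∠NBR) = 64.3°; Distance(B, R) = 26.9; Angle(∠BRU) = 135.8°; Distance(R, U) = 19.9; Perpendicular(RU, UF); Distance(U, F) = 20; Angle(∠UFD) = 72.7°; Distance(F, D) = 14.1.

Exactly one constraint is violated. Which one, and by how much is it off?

Distance(F, D) = 14.1 — off by 7.00.

T = (0.00, 0.00) ✓; TM at -35.40° ✓; |TM| = 16.90 ✓; ∠(TM, MN) = 90.00° ✓; |MN| = 27.40 ✓; ∠MNB = 51.70° ✓; |NB| = 23.80 ✓; ∠NBR = 64.30° ✓; |BR| = 26.90 ✓; ∠BRU = 135.8° ✓; |RU| = 19.90 ✓; ∠(RU, UF) = 90.00° ✓; |UF| = 20.00 ✓; ∠UFD = 72.70° ✓; |FD| = 21.10 ✗.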